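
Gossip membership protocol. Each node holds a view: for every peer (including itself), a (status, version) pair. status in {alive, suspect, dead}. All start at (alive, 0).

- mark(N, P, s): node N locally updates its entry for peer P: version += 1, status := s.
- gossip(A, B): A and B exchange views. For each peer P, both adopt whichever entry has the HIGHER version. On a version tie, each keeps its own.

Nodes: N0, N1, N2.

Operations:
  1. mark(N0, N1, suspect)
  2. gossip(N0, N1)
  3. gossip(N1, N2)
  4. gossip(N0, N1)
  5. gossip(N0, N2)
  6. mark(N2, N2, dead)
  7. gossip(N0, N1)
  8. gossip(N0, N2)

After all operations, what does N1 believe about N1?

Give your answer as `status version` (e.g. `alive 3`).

Answer: suspect 1

Derivation:
Op 1: N0 marks N1=suspect -> (suspect,v1)
Op 2: gossip N0<->N1 -> N0.N0=(alive,v0) N0.N1=(suspect,v1) N0.N2=(alive,v0) | N1.N0=(alive,v0) N1.N1=(suspect,v1) N1.N2=(alive,v0)
Op 3: gossip N1<->N2 -> N1.N0=(alive,v0) N1.N1=(suspect,v1) N1.N2=(alive,v0) | N2.N0=(alive,v0) N2.N1=(suspect,v1) N2.N2=(alive,v0)
Op 4: gossip N0<->N1 -> N0.N0=(alive,v0) N0.N1=(suspect,v1) N0.N2=(alive,v0) | N1.N0=(alive,v0) N1.N1=(suspect,v1) N1.N2=(alive,v0)
Op 5: gossip N0<->N2 -> N0.N0=(alive,v0) N0.N1=(suspect,v1) N0.N2=(alive,v0) | N2.N0=(alive,v0) N2.N1=(suspect,v1) N2.N2=(alive,v0)
Op 6: N2 marks N2=dead -> (dead,v1)
Op 7: gossip N0<->N1 -> N0.N0=(alive,v0) N0.N1=(suspect,v1) N0.N2=(alive,v0) | N1.N0=(alive,v0) N1.N1=(suspect,v1) N1.N2=(alive,v0)
Op 8: gossip N0<->N2 -> N0.N0=(alive,v0) N0.N1=(suspect,v1) N0.N2=(dead,v1) | N2.N0=(alive,v0) N2.N1=(suspect,v1) N2.N2=(dead,v1)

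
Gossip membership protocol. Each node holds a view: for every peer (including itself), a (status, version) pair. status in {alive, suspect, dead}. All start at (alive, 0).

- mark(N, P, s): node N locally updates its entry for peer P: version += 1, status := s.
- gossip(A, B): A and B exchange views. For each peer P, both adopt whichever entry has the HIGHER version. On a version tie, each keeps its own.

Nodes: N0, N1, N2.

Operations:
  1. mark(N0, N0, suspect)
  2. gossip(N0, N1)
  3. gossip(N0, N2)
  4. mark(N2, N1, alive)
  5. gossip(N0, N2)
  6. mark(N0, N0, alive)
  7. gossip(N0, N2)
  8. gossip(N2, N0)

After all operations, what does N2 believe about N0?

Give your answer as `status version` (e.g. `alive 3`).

Op 1: N0 marks N0=suspect -> (suspect,v1)
Op 2: gossip N0<->N1 -> N0.N0=(suspect,v1) N0.N1=(alive,v0) N0.N2=(alive,v0) | N1.N0=(suspect,v1) N1.N1=(alive,v0) N1.N2=(alive,v0)
Op 3: gossip N0<->N2 -> N0.N0=(suspect,v1) N0.N1=(alive,v0) N0.N2=(alive,v0) | N2.N0=(suspect,v1) N2.N1=(alive,v0) N2.N2=(alive,v0)
Op 4: N2 marks N1=alive -> (alive,v1)
Op 5: gossip N0<->N2 -> N0.N0=(suspect,v1) N0.N1=(alive,v1) N0.N2=(alive,v0) | N2.N0=(suspect,v1) N2.N1=(alive,v1) N2.N2=(alive,v0)
Op 6: N0 marks N0=alive -> (alive,v2)
Op 7: gossip N0<->N2 -> N0.N0=(alive,v2) N0.N1=(alive,v1) N0.N2=(alive,v0) | N2.N0=(alive,v2) N2.N1=(alive,v1) N2.N2=(alive,v0)
Op 8: gossip N2<->N0 -> N2.N0=(alive,v2) N2.N1=(alive,v1) N2.N2=(alive,v0) | N0.N0=(alive,v2) N0.N1=(alive,v1) N0.N2=(alive,v0)

Answer: alive 2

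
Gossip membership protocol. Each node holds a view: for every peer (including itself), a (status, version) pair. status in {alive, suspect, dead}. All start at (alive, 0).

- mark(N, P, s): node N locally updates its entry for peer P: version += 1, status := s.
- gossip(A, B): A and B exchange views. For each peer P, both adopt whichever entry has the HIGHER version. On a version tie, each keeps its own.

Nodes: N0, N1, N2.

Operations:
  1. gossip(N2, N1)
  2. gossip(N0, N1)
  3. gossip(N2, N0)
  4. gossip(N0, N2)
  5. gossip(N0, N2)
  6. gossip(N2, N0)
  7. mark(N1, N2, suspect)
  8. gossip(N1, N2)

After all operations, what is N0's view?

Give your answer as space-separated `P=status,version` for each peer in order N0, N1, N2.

Op 1: gossip N2<->N1 -> N2.N0=(alive,v0) N2.N1=(alive,v0) N2.N2=(alive,v0) | N1.N0=(alive,v0) N1.N1=(alive,v0) N1.N2=(alive,v0)
Op 2: gossip N0<->N1 -> N0.N0=(alive,v0) N0.N1=(alive,v0) N0.N2=(alive,v0) | N1.N0=(alive,v0) N1.N1=(alive,v0) N1.N2=(alive,v0)
Op 3: gossip N2<->N0 -> N2.N0=(alive,v0) N2.N1=(alive,v0) N2.N2=(alive,v0) | N0.N0=(alive,v0) N0.N1=(alive,v0) N0.N2=(alive,v0)
Op 4: gossip N0<->N2 -> N0.N0=(alive,v0) N0.N1=(alive,v0) N0.N2=(alive,v0) | N2.N0=(alive,v0) N2.N1=(alive,v0) N2.N2=(alive,v0)
Op 5: gossip N0<->N2 -> N0.N0=(alive,v0) N0.N1=(alive,v0) N0.N2=(alive,v0) | N2.N0=(alive,v0) N2.N1=(alive,v0) N2.N2=(alive,v0)
Op 6: gossip N2<->N0 -> N2.N0=(alive,v0) N2.N1=(alive,v0) N2.N2=(alive,v0) | N0.N0=(alive,v0) N0.N1=(alive,v0) N0.N2=(alive,v0)
Op 7: N1 marks N2=suspect -> (suspect,v1)
Op 8: gossip N1<->N2 -> N1.N0=(alive,v0) N1.N1=(alive,v0) N1.N2=(suspect,v1) | N2.N0=(alive,v0) N2.N1=(alive,v0) N2.N2=(suspect,v1)

Answer: N0=alive,0 N1=alive,0 N2=alive,0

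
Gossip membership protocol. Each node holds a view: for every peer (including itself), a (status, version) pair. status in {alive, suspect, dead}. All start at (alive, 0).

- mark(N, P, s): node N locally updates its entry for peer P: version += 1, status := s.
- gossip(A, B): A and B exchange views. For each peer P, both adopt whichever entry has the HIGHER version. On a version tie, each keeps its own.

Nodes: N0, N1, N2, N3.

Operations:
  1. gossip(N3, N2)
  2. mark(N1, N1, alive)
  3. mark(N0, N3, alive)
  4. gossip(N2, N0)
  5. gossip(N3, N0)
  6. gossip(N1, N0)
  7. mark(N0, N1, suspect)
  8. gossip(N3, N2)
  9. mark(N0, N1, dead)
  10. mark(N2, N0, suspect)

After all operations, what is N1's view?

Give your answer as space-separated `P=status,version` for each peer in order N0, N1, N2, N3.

Answer: N0=alive,0 N1=alive,1 N2=alive,0 N3=alive,1

Derivation:
Op 1: gossip N3<->N2 -> N3.N0=(alive,v0) N3.N1=(alive,v0) N3.N2=(alive,v0) N3.N3=(alive,v0) | N2.N0=(alive,v0) N2.N1=(alive,v0) N2.N2=(alive,v0) N2.N3=(alive,v0)
Op 2: N1 marks N1=alive -> (alive,v1)
Op 3: N0 marks N3=alive -> (alive,v1)
Op 4: gossip N2<->N0 -> N2.N0=(alive,v0) N2.N1=(alive,v0) N2.N2=(alive,v0) N2.N3=(alive,v1) | N0.N0=(alive,v0) N0.N1=(alive,v0) N0.N2=(alive,v0) N0.N3=(alive,v1)
Op 5: gossip N3<->N0 -> N3.N0=(alive,v0) N3.N1=(alive,v0) N3.N2=(alive,v0) N3.N3=(alive,v1) | N0.N0=(alive,v0) N0.N1=(alive,v0) N0.N2=(alive,v0) N0.N3=(alive,v1)
Op 6: gossip N1<->N0 -> N1.N0=(alive,v0) N1.N1=(alive,v1) N1.N2=(alive,v0) N1.N3=(alive,v1) | N0.N0=(alive,v0) N0.N1=(alive,v1) N0.N2=(alive,v0) N0.N3=(alive,v1)
Op 7: N0 marks N1=suspect -> (suspect,v2)
Op 8: gossip N3<->N2 -> N3.N0=(alive,v0) N3.N1=(alive,v0) N3.N2=(alive,v0) N3.N3=(alive,v1) | N2.N0=(alive,v0) N2.N1=(alive,v0) N2.N2=(alive,v0) N2.N3=(alive,v1)
Op 9: N0 marks N1=dead -> (dead,v3)
Op 10: N2 marks N0=suspect -> (suspect,v1)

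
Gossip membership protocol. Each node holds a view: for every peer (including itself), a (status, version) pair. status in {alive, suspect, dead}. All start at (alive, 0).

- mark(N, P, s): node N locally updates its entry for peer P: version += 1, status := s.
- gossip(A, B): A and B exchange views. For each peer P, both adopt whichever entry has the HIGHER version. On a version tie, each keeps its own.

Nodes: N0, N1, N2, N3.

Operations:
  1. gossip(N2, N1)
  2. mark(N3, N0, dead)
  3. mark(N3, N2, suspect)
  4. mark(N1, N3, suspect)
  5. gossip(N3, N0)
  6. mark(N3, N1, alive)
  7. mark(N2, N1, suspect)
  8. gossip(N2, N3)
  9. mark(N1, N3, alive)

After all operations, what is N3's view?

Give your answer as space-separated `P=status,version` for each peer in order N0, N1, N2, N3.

Answer: N0=dead,1 N1=alive,1 N2=suspect,1 N3=alive,0

Derivation:
Op 1: gossip N2<->N1 -> N2.N0=(alive,v0) N2.N1=(alive,v0) N2.N2=(alive,v0) N2.N3=(alive,v0) | N1.N0=(alive,v0) N1.N1=(alive,v0) N1.N2=(alive,v0) N1.N3=(alive,v0)
Op 2: N3 marks N0=dead -> (dead,v1)
Op 3: N3 marks N2=suspect -> (suspect,v1)
Op 4: N1 marks N3=suspect -> (suspect,v1)
Op 5: gossip N3<->N0 -> N3.N0=(dead,v1) N3.N1=(alive,v0) N3.N2=(suspect,v1) N3.N3=(alive,v0) | N0.N0=(dead,v1) N0.N1=(alive,v0) N0.N2=(suspect,v1) N0.N3=(alive,v0)
Op 6: N3 marks N1=alive -> (alive,v1)
Op 7: N2 marks N1=suspect -> (suspect,v1)
Op 8: gossip N2<->N3 -> N2.N0=(dead,v1) N2.N1=(suspect,v1) N2.N2=(suspect,v1) N2.N3=(alive,v0) | N3.N0=(dead,v1) N3.N1=(alive,v1) N3.N2=(suspect,v1) N3.N3=(alive,v0)
Op 9: N1 marks N3=alive -> (alive,v2)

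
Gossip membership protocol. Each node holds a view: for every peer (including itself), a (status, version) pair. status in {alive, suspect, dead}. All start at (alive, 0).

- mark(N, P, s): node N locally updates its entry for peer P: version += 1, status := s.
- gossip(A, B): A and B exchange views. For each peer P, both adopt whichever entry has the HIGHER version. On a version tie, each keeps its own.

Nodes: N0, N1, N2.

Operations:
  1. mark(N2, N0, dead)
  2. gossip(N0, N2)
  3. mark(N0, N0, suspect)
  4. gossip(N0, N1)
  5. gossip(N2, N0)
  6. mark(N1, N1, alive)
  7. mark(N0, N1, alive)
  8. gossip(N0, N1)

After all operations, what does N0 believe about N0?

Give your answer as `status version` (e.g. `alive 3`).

Op 1: N2 marks N0=dead -> (dead,v1)
Op 2: gossip N0<->N2 -> N0.N0=(dead,v1) N0.N1=(alive,v0) N0.N2=(alive,v0) | N2.N0=(dead,v1) N2.N1=(alive,v0) N2.N2=(alive,v0)
Op 3: N0 marks N0=suspect -> (suspect,v2)
Op 4: gossip N0<->N1 -> N0.N0=(suspect,v2) N0.N1=(alive,v0) N0.N2=(alive,v0) | N1.N0=(suspect,v2) N1.N1=(alive,v0) N1.N2=(alive,v0)
Op 5: gossip N2<->N0 -> N2.N0=(suspect,v2) N2.N1=(alive,v0) N2.N2=(alive,v0) | N0.N0=(suspect,v2) N0.N1=(alive,v0) N0.N2=(alive,v0)
Op 6: N1 marks N1=alive -> (alive,v1)
Op 7: N0 marks N1=alive -> (alive,v1)
Op 8: gossip N0<->N1 -> N0.N0=(suspect,v2) N0.N1=(alive,v1) N0.N2=(alive,v0) | N1.N0=(suspect,v2) N1.N1=(alive,v1) N1.N2=(alive,v0)

Answer: suspect 2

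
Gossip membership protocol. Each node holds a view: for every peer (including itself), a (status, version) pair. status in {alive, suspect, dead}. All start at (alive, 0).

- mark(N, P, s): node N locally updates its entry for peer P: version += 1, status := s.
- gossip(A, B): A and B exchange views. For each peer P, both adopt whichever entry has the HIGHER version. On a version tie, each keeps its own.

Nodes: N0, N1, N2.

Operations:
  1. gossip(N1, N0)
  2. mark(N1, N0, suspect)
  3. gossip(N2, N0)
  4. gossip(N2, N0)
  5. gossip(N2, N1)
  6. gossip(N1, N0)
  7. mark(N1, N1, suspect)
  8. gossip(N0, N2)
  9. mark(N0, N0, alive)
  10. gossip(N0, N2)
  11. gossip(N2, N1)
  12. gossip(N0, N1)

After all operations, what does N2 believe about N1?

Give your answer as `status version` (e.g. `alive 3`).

Op 1: gossip N1<->N0 -> N1.N0=(alive,v0) N1.N1=(alive,v0) N1.N2=(alive,v0) | N0.N0=(alive,v0) N0.N1=(alive,v0) N0.N2=(alive,v0)
Op 2: N1 marks N0=suspect -> (suspect,v1)
Op 3: gossip N2<->N0 -> N2.N0=(alive,v0) N2.N1=(alive,v0) N2.N2=(alive,v0) | N0.N0=(alive,v0) N0.N1=(alive,v0) N0.N2=(alive,v0)
Op 4: gossip N2<->N0 -> N2.N0=(alive,v0) N2.N1=(alive,v0) N2.N2=(alive,v0) | N0.N0=(alive,v0) N0.N1=(alive,v0) N0.N2=(alive,v0)
Op 5: gossip N2<->N1 -> N2.N0=(suspect,v1) N2.N1=(alive,v0) N2.N2=(alive,v0) | N1.N0=(suspect,v1) N1.N1=(alive,v0) N1.N2=(alive,v0)
Op 6: gossip N1<->N0 -> N1.N0=(suspect,v1) N1.N1=(alive,v0) N1.N2=(alive,v0) | N0.N0=(suspect,v1) N0.N1=(alive,v0) N0.N2=(alive,v0)
Op 7: N1 marks N1=suspect -> (suspect,v1)
Op 8: gossip N0<->N2 -> N0.N0=(suspect,v1) N0.N1=(alive,v0) N0.N2=(alive,v0) | N2.N0=(suspect,v1) N2.N1=(alive,v0) N2.N2=(alive,v0)
Op 9: N0 marks N0=alive -> (alive,v2)
Op 10: gossip N0<->N2 -> N0.N0=(alive,v2) N0.N1=(alive,v0) N0.N2=(alive,v0) | N2.N0=(alive,v2) N2.N1=(alive,v0) N2.N2=(alive,v0)
Op 11: gossip N2<->N1 -> N2.N0=(alive,v2) N2.N1=(suspect,v1) N2.N2=(alive,v0) | N1.N0=(alive,v2) N1.N1=(suspect,v1) N1.N2=(alive,v0)
Op 12: gossip N0<->N1 -> N0.N0=(alive,v2) N0.N1=(suspect,v1) N0.N2=(alive,v0) | N1.N0=(alive,v2) N1.N1=(suspect,v1) N1.N2=(alive,v0)

Answer: suspect 1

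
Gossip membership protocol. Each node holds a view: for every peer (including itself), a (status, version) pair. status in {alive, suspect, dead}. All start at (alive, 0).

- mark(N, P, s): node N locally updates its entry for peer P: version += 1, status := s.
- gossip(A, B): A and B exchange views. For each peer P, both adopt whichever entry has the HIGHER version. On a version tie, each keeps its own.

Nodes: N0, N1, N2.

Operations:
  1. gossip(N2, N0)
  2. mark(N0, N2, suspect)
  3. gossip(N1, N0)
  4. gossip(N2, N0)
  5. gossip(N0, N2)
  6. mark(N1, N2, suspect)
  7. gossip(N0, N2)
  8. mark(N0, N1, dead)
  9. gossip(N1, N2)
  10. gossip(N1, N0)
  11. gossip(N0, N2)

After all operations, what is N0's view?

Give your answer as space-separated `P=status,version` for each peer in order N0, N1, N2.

Answer: N0=alive,0 N1=dead,1 N2=suspect,2

Derivation:
Op 1: gossip N2<->N0 -> N2.N0=(alive,v0) N2.N1=(alive,v0) N2.N2=(alive,v0) | N0.N0=(alive,v0) N0.N1=(alive,v0) N0.N2=(alive,v0)
Op 2: N0 marks N2=suspect -> (suspect,v1)
Op 3: gossip N1<->N0 -> N1.N0=(alive,v0) N1.N1=(alive,v0) N1.N2=(suspect,v1) | N0.N0=(alive,v0) N0.N1=(alive,v0) N0.N2=(suspect,v1)
Op 4: gossip N2<->N0 -> N2.N0=(alive,v0) N2.N1=(alive,v0) N2.N2=(suspect,v1) | N0.N0=(alive,v0) N0.N1=(alive,v0) N0.N2=(suspect,v1)
Op 5: gossip N0<->N2 -> N0.N0=(alive,v0) N0.N1=(alive,v0) N0.N2=(suspect,v1) | N2.N0=(alive,v0) N2.N1=(alive,v0) N2.N2=(suspect,v1)
Op 6: N1 marks N2=suspect -> (suspect,v2)
Op 7: gossip N0<->N2 -> N0.N0=(alive,v0) N0.N1=(alive,v0) N0.N2=(suspect,v1) | N2.N0=(alive,v0) N2.N1=(alive,v0) N2.N2=(suspect,v1)
Op 8: N0 marks N1=dead -> (dead,v1)
Op 9: gossip N1<->N2 -> N1.N0=(alive,v0) N1.N1=(alive,v0) N1.N2=(suspect,v2) | N2.N0=(alive,v0) N2.N1=(alive,v0) N2.N2=(suspect,v2)
Op 10: gossip N1<->N0 -> N1.N0=(alive,v0) N1.N1=(dead,v1) N1.N2=(suspect,v2) | N0.N0=(alive,v0) N0.N1=(dead,v1) N0.N2=(suspect,v2)
Op 11: gossip N0<->N2 -> N0.N0=(alive,v0) N0.N1=(dead,v1) N0.N2=(suspect,v2) | N2.N0=(alive,v0) N2.N1=(dead,v1) N2.N2=(suspect,v2)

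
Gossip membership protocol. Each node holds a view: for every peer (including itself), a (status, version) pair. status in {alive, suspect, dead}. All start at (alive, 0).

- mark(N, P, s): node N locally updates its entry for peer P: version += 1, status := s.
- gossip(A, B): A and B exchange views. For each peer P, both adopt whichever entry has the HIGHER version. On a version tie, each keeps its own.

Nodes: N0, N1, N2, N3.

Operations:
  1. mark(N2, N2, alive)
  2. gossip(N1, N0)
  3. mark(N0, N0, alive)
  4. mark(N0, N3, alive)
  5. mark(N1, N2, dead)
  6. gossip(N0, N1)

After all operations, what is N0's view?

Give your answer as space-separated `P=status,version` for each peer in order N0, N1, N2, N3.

Answer: N0=alive,1 N1=alive,0 N2=dead,1 N3=alive,1

Derivation:
Op 1: N2 marks N2=alive -> (alive,v1)
Op 2: gossip N1<->N0 -> N1.N0=(alive,v0) N1.N1=(alive,v0) N1.N2=(alive,v0) N1.N3=(alive,v0) | N0.N0=(alive,v0) N0.N1=(alive,v0) N0.N2=(alive,v0) N0.N3=(alive,v0)
Op 3: N0 marks N0=alive -> (alive,v1)
Op 4: N0 marks N3=alive -> (alive,v1)
Op 5: N1 marks N2=dead -> (dead,v1)
Op 6: gossip N0<->N1 -> N0.N0=(alive,v1) N0.N1=(alive,v0) N0.N2=(dead,v1) N0.N3=(alive,v1) | N1.N0=(alive,v1) N1.N1=(alive,v0) N1.N2=(dead,v1) N1.N3=(alive,v1)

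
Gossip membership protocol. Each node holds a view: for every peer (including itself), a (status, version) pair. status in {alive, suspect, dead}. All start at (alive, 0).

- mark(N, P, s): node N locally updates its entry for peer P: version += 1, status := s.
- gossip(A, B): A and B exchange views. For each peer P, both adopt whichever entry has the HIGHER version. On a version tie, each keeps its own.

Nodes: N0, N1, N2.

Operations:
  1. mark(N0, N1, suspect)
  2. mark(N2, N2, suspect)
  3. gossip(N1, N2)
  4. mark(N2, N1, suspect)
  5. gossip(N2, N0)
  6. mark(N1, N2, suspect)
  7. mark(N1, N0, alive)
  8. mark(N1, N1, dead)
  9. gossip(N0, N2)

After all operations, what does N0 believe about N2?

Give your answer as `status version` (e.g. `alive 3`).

Answer: suspect 1

Derivation:
Op 1: N0 marks N1=suspect -> (suspect,v1)
Op 2: N2 marks N2=suspect -> (suspect,v1)
Op 3: gossip N1<->N2 -> N1.N0=(alive,v0) N1.N1=(alive,v0) N1.N2=(suspect,v1) | N2.N0=(alive,v0) N2.N1=(alive,v0) N2.N2=(suspect,v1)
Op 4: N2 marks N1=suspect -> (suspect,v1)
Op 5: gossip N2<->N0 -> N2.N0=(alive,v0) N2.N1=(suspect,v1) N2.N2=(suspect,v1) | N0.N0=(alive,v0) N0.N1=(suspect,v1) N0.N2=(suspect,v1)
Op 6: N1 marks N2=suspect -> (suspect,v2)
Op 7: N1 marks N0=alive -> (alive,v1)
Op 8: N1 marks N1=dead -> (dead,v1)
Op 9: gossip N0<->N2 -> N0.N0=(alive,v0) N0.N1=(suspect,v1) N0.N2=(suspect,v1) | N2.N0=(alive,v0) N2.N1=(suspect,v1) N2.N2=(suspect,v1)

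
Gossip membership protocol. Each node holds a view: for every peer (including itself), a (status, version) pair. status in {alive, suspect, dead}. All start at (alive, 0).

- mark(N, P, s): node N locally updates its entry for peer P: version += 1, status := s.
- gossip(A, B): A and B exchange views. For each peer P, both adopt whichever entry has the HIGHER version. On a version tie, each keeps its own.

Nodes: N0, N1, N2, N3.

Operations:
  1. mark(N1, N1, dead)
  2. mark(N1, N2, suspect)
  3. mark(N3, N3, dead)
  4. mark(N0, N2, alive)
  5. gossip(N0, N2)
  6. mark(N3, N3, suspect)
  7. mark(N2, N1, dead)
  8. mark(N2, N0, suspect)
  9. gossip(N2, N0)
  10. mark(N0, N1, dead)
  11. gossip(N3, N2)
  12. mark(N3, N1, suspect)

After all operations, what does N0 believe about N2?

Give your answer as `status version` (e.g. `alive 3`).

Answer: alive 1

Derivation:
Op 1: N1 marks N1=dead -> (dead,v1)
Op 2: N1 marks N2=suspect -> (suspect,v1)
Op 3: N3 marks N3=dead -> (dead,v1)
Op 4: N0 marks N2=alive -> (alive,v1)
Op 5: gossip N0<->N2 -> N0.N0=(alive,v0) N0.N1=(alive,v0) N0.N2=(alive,v1) N0.N3=(alive,v0) | N2.N0=(alive,v0) N2.N1=(alive,v0) N2.N2=(alive,v1) N2.N3=(alive,v0)
Op 6: N3 marks N3=suspect -> (suspect,v2)
Op 7: N2 marks N1=dead -> (dead,v1)
Op 8: N2 marks N0=suspect -> (suspect,v1)
Op 9: gossip N2<->N0 -> N2.N0=(suspect,v1) N2.N1=(dead,v1) N2.N2=(alive,v1) N2.N3=(alive,v0) | N0.N0=(suspect,v1) N0.N1=(dead,v1) N0.N2=(alive,v1) N0.N3=(alive,v0)
Op 10: N0 marks N1=dead -> (dead,v2)
Op 11: gossip N3<->N2 -> N3.N0=(suspect,v1) N3.N1=(dead,v1) N3.N2=(alive,v1) N3.N3=(suspect,v2) | N2.N0=(suspect,v1) N2.N1=(dead,v1) N2.N2=(alive,v1) N2.N3=(suspect,v2)
Op 12: N3 marks N1=suspect -> (suspect,v2)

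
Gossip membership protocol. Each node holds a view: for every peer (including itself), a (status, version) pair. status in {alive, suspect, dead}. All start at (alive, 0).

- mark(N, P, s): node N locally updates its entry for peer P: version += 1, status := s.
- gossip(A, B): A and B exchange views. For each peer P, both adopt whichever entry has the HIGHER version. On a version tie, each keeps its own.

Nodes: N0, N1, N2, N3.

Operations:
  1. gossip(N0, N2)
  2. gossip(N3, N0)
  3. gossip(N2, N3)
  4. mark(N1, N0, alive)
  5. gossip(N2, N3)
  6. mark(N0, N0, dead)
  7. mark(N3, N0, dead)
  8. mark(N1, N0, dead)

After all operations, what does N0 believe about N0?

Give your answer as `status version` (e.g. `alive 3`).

Op 1: gossip N0<->N2 -> N0.N0=(alive,v0) N0.N1=(alive,v0) N0.N2=(alive,v0) N0.N3=(alive,v0) | N2.N0=(alive,v0) N2.N1=(alive,v0) N2.N2=(alive,v0) N2.N3=(alive,v0)
Op 2: gossip N3<->N0 -> N3.N0=(alive,v0) N3.N1=(alive,v0) N3.N2=(alive,v0) N3.N3=(alive,v0) | N0.N0=(alive,v0) N0.N1=(alive,v0) N0.N2=(alive,v0) N0.N3=(alive,v0)
Op 3: gossip N2<->N3 -> N2.N0=(alive,v0) N2.N1=(alive,v0) N2.N2=(alive,v0) N2.N3=(alive,v0) | N3.N0=(alive,v0) N3.N1=(alive,v0) N3.N2=(alive,v0) N3.N3=(alive,v0)
Op 4: N1 marks N0=alive -> (alive,v1)
Op 5: gossip N2<->N3 -> N2.N0=(alive,v0) N2.N1=(alive,v0) N2.N2=(alive,v0) N2.N3=(alive,v0) | N3.N0=(alive,v0) N3.N1=(alive,v0) N3.N2=(alive,v0) N3.N3=(alive,v0)
Op 6: N0 marks N0=dead -> (dead,v1)
Op 7: N3 marks N0=dead -> (dead,v1)
Op 8: N1 marks N0=dead -> (dead,v2)

Answer: dead 1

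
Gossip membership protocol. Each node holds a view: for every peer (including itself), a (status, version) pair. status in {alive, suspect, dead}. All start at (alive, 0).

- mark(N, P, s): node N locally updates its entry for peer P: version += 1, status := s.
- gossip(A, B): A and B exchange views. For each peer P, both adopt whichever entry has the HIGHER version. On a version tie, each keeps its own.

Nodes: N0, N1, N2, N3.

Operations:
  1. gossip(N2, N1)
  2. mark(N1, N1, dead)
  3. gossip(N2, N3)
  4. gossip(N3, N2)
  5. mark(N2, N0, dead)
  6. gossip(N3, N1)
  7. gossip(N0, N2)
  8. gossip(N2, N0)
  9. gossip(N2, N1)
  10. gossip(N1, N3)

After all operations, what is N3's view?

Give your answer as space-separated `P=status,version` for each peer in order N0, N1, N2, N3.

Answer: N0=dead,1 N1=dead,1 N2=alive,0 N3=alive,0

Derivation:
Op 1: gossip N2<->N1 -> N2.N0=(alive,v0) N2.N1=(alive,v0) N2.N2=(alive,v0) N2.N3=(alive,v0) | N1.N0=(alive,v0) N1.N1=(alive,v0) N1.N2=(alive,v0) N1.N3=(alive,v0)
Op 2: N1 marks N1=dead -> (dead,v1)
Op 3: gossip N2<->N3 -> N2.N0=(alive,v0) N2.N1=(alive,v0) N2.N2=(alive,v0) N2.N3=(alive,v0) | N3.N0=(alive,v0) N3.N1=(alive,v0) N3.N2=(alive,v0) N3.N3=(alive,v0)
Op 4: gossip N3<->N2 -> N3.N0=(alive,v0) N3.N1=(alive,v0) N3.N2=(alive,v0) N3.N3=(alive,v0) | N2.N0=(alive,v0) N2.N1=(alive,v0) N2.N2=(alive,v0) N2.N3=(alive,v0)
Op 5: N2 marks N0=dead -> (dead,v1)
Op 6: gossip N3<->N1 -> N3.N0=(alive,v0) N3.N1=(dead,v1) N3.N2=(alive,v0) N3.N3=(alive,v0) | N1.N0=(alive,v0) N1.N1=(dead,v1) N1.N2=(alive,v0) N1.N3=(alive,v0)
Op 7: gossip N0<->N2 -> N0.N0=(dead,v1) N0.N1=(alive,v0) N0.N2=(alive,v0) N0.N3=(alive,v0) | N2.N0=(dead,v1) N2.N1=(alive,v0) N2.N2=(alive,v0) N2.N3=(alive,v0)
Op 8: gossip N2<->N0 -> N2.N0=(dead,v1) N2.N1=(alive,v0) N2.N2=(alive,v0) N2.N3=(alive,v0) | N0.N0=(dead,v1) N0.N1=(alive,v0) N0.N2=(alive,v0) N0.N3=(alive,v0)
Op 9: gossip N2<->N1 -> N2.N0=(dead,v1) N2.N1=(dead,v1) N2.N2=(alive,v0) N2.N3=(alive,v0) | N1.N0=(dead,v1) N1.N1=(dead,v1) N1.N2=(alive,v0) N1.N3=(alive,v0)
Op 10: gossip N1<->N3 -> N1.N0=(dead,v1) N1.N1=(dead,v1) N1.N2=(alive,v0) N1.N3=(alive,v0) | N3.N0=(dead,v1) N3.N1=(dead,v1) N3.N2=(alive,v0) N3.N3=(alive,v0)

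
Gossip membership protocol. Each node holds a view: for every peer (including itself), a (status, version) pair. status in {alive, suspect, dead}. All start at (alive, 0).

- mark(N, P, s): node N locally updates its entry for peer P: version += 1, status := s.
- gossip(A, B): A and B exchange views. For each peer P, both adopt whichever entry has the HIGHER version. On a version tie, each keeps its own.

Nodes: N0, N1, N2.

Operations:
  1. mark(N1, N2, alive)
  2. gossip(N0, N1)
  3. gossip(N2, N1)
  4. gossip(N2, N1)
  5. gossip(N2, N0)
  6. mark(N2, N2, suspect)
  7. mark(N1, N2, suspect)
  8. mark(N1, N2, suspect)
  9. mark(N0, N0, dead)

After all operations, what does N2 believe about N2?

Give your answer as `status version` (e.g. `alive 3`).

Answer: suspect 2

Derivation:
Op 1: N1 marks N2=alive -> (alive,v1)
Op 2: gossip N0<->N1 -> N0.N0=(alive,v0) N0.N1=(alive,v0) N0.N2=(alive,v1) | N1.N0=(alive,v0) N1.N1=(alive,v0) N1.N2=(alive,v1)
Op 3: gossip N2<->N1 -> N2.N0=(alive,v0) N2.N1=(alive,v0) N2.N2=(alive,v1) | N1.N0=(alive,v0) N1.N1=(alive,v0) N1.N2=(alive,v1)
Op 4: gossip N2<->N1 -> N2.N0=(alive,v0) N2.N1=(alive,v0) N2.N2=(alive,v1) | N1.N0=(alive,v0) N1.N1=(alive,v0) N1.N2=(alive,v1)
Op 5: gossip N2<->N0 -> N2.N0=(alive,v0) N2.N1=(alive,v0) N2.N2=(alive,v1) | N0.N0=(alive,v0) N0.N1=(alive,v0) N0.N2=(alive,v1)
Op 6: N2 marks N2=suspect -> (suspect,v2)
Op 7: N1 marks N2=suspect -> (suspect,v2)
Op 8: N1 marks N2=suspect -> (suspect,v3)
Op 9: N0 marks N0=dead -> (dead,v1)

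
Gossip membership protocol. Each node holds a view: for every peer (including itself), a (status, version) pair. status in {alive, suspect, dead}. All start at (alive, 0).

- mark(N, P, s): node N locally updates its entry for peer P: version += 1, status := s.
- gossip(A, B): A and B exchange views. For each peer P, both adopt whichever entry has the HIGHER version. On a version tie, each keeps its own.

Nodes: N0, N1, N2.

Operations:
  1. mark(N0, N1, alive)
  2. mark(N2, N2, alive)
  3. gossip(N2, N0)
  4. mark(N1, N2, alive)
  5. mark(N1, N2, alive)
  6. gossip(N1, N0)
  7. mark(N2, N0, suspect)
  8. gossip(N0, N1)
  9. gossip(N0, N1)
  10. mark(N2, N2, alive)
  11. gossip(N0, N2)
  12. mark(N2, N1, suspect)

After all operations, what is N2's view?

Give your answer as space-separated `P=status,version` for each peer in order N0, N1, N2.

Op 1: N0 marks N1=alive -> (alive,v1)
Op 2: N2 marks N2=alive -> (alive,v1)
Op 3: gossip N2<->N0 -> N2.N0=(alive,v0) N2.N1=(alive,v1) N2.N2=(alive,v1) | N0.N0=(alive,v0) N0.N1=(alive,v1) N0.N2=(alive,v1)
Op 4: N1 marks N2=alive -> (alive,v1)
Op 5: N1 marks N2=alive -> (alive,v2)
Op 6: gossip N1<->N0 -> N1.N0=(alive,v0) N1.N1=(alive,v1) N1.N2=(alive,v2) | N0.N0=(alive,v0) N0.N1=(alive,v1) N0.N2=(alive,v2)
Op 7: N2 marks N0=suspect -> (suspect,v1)
Op 8: gossip N0<->N1 -> N0.N0=(alive,v0) N0.N1=(alive,v1) N0.N2=(alive,v2) | N1.N0=(alive,v0) N1.N1=(alive,v1) N1.N2=(alive,v2)
Op 9: gossip N0<->N1 -> N0.N0=(alive,v0) N0.N1=(alive,v1) N0.N2=(alive,v2) | N1.N0=(alive,v0) N1.N1=(alive,v1) N1.N2=(alive,v2)
Op 10: N2 marks N2=alive -> (alive,v2)
Op 11: gossip N0<->N2 -> N0.N0=(suspect,v1) N0.N1=(alive,v1) N0.N2=(alive,v2) | N2.N0=(suspect,v1) N2.N1=(alive,v1) N2.N2=(alive,v2)
Op 12: N2 marks N1=suspect -> (suspect,v2)

Answer: N0=suspect,1 N1=suspect,2 N2=alive,2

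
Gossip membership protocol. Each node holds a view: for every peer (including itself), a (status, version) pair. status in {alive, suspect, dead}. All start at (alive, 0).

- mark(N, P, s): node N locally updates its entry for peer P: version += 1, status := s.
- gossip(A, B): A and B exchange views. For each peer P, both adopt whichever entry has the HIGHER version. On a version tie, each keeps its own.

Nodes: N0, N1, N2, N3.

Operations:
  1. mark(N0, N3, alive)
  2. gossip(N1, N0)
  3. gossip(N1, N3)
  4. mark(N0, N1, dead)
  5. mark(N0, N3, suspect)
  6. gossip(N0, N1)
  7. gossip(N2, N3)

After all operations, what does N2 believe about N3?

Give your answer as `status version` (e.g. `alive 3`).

Op 1: N0 marks N3=alive -> (alive,v1)
Op 2: gossip N1<->N0 -> N1.N0=(alive,v0) N1.N1=(alive,v0) N1.N2=(alive,v0) N1.N3=(alive,v1) | N0.N0=(alive,v0) N0.N1=(alive,v0) N0.N2=(alive,v0) N0.N3=(alive,v1)
Op 3: gossip N1<->N3 -> N1.N0=(alive,v0) N1.N1=(alive,v0) N1.N2=(alive,v0) N1.N3=(alive,v1) | N3.N0=(alive,v0) N3.N1=(alive,v0) N3.N2=(alive,v0) N3.N3=(alive,v1)
Op 4: N0 marks N1=dead -> (dead,v1)
Op 5: N0 marks N3=suspect -> (suspect,v2)
Op 6: gossip N0<->N1 -> N0.N0=(alive,v0) N0.N1=(dead,v1) N0.N2=(alive,v0) N0.N3=(suspect,v2) | N1.N0=(alive,v0) N1.N1=(dead,v1) N1.N2=(alive,v0) N1.N3=(suspect,v2)
Op 7: gossip N2<->N3 -> N2.N0=(alive,v0) N2.N1=(alive,v0) N2.N2=(alive,v0) N2.N3=(alive,v1) | N3.N0=(alive,v0) N3.N1=(alive,v0) N3.N2=(alive,v0) N3.N3=(alive,v1)

Answer: alive 1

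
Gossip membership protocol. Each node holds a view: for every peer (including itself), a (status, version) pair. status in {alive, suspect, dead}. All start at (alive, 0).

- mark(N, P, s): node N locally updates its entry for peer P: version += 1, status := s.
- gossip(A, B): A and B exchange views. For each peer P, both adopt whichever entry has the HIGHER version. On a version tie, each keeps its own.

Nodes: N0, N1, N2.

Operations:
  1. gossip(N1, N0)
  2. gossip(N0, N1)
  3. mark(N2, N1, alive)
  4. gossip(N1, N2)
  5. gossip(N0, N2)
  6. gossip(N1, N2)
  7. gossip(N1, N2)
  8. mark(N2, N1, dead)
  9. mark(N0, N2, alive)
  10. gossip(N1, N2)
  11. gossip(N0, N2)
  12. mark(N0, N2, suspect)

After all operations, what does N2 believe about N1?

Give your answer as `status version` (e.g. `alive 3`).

Op 1: gossip N1<->N0 -> N1.N0=(alive,v0) N1.N1=(alive,v0) N1.N2=(alive,v0) | N0.N0=(alive,v0) N0.N1=(alive,v0) N0.N2=(alive,v0)
Op 2: gossip N0<->N1 -> N0.N0=(alive,v0) N0.N1=(alive,v0) N0.N2=(alive,v0) | N1.N0=(alive,v0) N1.N1=(alive,v0) N1.N2=(alive,v0)
Op 3: N2 marks N1=alive -> (alive,v1)
Op 4: gossip N1<->N2 -> N1.N0=(alive,v0) N1.N1=(alive,v1) N1.N2=(alive,v0) | N2.N0=(alive,v0) N2.N1=(alive,v1) N2.N2=(alive,v0)
Op 5: gossip N0<->N2 -> N0.N0=(alive,v0) N0.N1=(alive,v1) N0.N2=(alive,v0) | N2.N0=(alive,v0) N2.N1=(alive,v1) N2.N2=(alive,v0)
Op 6: gossip N1<->N2 -> N1.N0=(alive,v0) N1.N1=(alive,v1) N1.N2=(alive,v0) | N2.N0=(alive,v0) N2.N1=(alive,v1) N2.N2=(alive,v0)
Op 7: gossip N1<->N2 -> N1.N0=(alive,v0) N1.N1=(alive,v1) N1.N2=(alive,v0) | N2.N0=(alive,v0) N2.N1=(alive,v1) N2.N2=(alive,v0)
Op 8: N2 marks N1=dead -> (dead,v2)
Op 9: N0 marks N2=alive -> (alive,v1)
Op 10: gossip N1<->N2 -> N1.N0=(alive,v0) N1.N1=(dead,v2) N1.N2=(alive,v0) | N2.N0=(alive,v0) N2.N1=(dead,v2) N2.N2=(alive,v0)
Op 11: gossip N0<->N2 -> N0.N0=(alive,v0) N0.N1=(dead,v2) N0.N2=(alive,v1) | N2.N0=(alive,v0) N2.N1=(dead,v2) N2.N2=(alive,v1)
Op 12: N0 marks N2=suspect -> (suspect,v2)

Answer: dead 2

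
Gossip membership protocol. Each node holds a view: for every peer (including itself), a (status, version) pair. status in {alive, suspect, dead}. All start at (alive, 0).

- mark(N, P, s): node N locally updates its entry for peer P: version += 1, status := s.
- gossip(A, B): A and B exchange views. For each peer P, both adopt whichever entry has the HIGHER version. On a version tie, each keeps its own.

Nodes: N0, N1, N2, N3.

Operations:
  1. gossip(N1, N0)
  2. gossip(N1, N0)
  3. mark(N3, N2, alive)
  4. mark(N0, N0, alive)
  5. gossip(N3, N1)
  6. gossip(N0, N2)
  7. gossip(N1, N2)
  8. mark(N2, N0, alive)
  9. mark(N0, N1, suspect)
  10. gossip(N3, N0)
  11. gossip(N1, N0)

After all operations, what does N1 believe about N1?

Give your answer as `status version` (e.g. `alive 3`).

Answer: suspect 1

Derivation:
Op 1: gossip N1<->N0 -> N1.N0=(alive,v0) N1.N1=(alive,v0) N1.N2=(alive,v0) N1.N3=(alive,v0) | N0.N0=(alive,v0) N0.N1=(alive,v0) N0.N2=(alive,v0) N0.N3=(alive,v0)
Op 2: gossip N1<->N0 -> N1.N0=(alive,v0) N1.N1=(alive,v0) N1.N2=(alive,v0) N1.N3=(alive,v0) | N0.N0=(alive,v0) N0.N1=(alive,v0) N0.N2=(alive,v0) N0.N3=(alive,v0)
Op 3: N3 marks N2=alive -> (alive,v1)
Op 4: N0 marks N0=alive -> (alive,v1)
Op 5: gossip N3<->N1 -> N3.N0=(alive,v0) N3.N1=(alive,v0) N3.N2=(alive,v1) N3.N3=(alive,v0) | N1.N0=(alive,v0) N1.N1=(alive,v0) N1.N2=(alive,v1) N1.N3=(alive,v0)
Op 6: gossip N0<->N2 -> N0.N0=(alive,v1) N0.N1=(alive,v0) N0.N2=(alive,v0) N0.N3=(alive,v0) | N2.N0=(alive,v1) N2.N1=(alive,v0) N2.N2=(alive,v0) N2.N3=(alive,v0)
Op 7: gossip N1<->N2 -> N1.N0=(alive,v1) N1.N1=(alive,v0) N1.N2=(alive,v1) N1.N3=(alive,v0) | N2.N0=(alive,v1) N2.N1=(alive,v0) N2.N2=(alive,v1) N2.N3=(alive,v0)
Op 8: N2 marks N0=alive -> (alive,v2)
Op 9: N0 marks N1=suspect -> (suspect,v1)
Op 10: gossip N3<->N0 -> N3.N0=(alive,v1) N3.N1=(suspect,v1) N3.N2=(alive,v1) N3.N3=(alive,v0) | N0.N0=(alive,v1) N0.N1=(suspect,v1) N0.N2=(alive,v1) N0.N3=(alive,v0)
Op 11: gossip N1<->N0 -> N1.N0=(alive,v1) N1.N1=(suspect,v1) N1.N2=(alive,v1) N1.N3=(alive,v0) | N0.N0=(alive,v1) N0.N1=(suspect,v1) N0.N2=(alive,v1) N0.N3=(alive,v0)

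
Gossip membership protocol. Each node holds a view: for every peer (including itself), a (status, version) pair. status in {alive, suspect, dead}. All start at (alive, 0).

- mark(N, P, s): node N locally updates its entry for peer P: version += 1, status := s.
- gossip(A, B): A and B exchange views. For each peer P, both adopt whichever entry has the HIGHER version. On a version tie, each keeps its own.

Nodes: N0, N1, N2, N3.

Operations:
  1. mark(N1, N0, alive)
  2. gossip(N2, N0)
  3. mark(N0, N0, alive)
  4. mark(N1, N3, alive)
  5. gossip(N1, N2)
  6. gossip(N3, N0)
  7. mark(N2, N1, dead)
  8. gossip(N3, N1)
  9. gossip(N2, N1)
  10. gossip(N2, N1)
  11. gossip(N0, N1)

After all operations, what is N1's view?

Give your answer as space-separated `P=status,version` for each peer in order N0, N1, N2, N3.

Op 1: N1 marks N0=alive -> (alive,v1)
Op 2: gossip N2<->N0 -> N2.N0=(alive,v0) N2.N1=(alive,v0) N2.N2=(alive,v0) N2.N3=(alive,v0) | N0.N0=(alive,v0) N0.N1=(alive,v0) N0.N2=(alive,v0) N0.N3=(alive,v0)
Op 3: N0 marks N0=alive -> (alive,v1)
Op 4: N1 marks N3=alive -> (alive,v1)
Op 5: gossip N1<->N2 -> N1.N0=(alive,v1) N1.N1=(alive,v0) N1.N2=(alive,v0) N1.N3=(alive,v1) | N2.N0=(alive,v1) N2.N1=(alive,v0) N2.N2=(alive,v0) N2.N3=(alive,v1)
Op 6: gossip N3<->N0 -> N3.N0=(alive,v1) N3.N1=(alive,v0) N3.N2=(alive,v0) N3.N3=(alive,v0) | N0.N0=(alive,v1) N0.N1=(alive,v0) N0.N2=(alive,v0) N0.N3=(alive,v0)
Op 7: N2 marks N1=dead -> (dead,v1)
Op 8: gossip N3<->N1 -> N3.N0=(alive,v1) N3.N1=(alive,v0) N3.N2=(alive,v0) N3.N3=(alive,v1) | N1.N0=(alive,v1) N1.N1=(alive,v0) N1.N2=(alive,v0) N1.N3=(alive,v1)
Op 9: gossip N2<->N1 -> N2.N0=(alive,v1) N2.N1=(dead,v1) N2.N2=(alive,v0) N2.N3=(alive,v1) | N1.N0=(alive,v1) N1.N1=(dead,v1) N1.N2=(alive,v0) N1.N3=(alive,v1)
Op 10: gossip N2<->N1 -> N2.N0=(alive,v1) N2.N1=(dead,v1) N2.N2=(alive,v0) N2.N3=(alive,v1) | N1.N0=(alive,v1) N1.N1=(dead,v1) N1.N2=(alive,v0) N1.N3=(alive,v1)
Op 11: gossip N0<->N1 -> N0.N0=(alive,v1) N0.N1=(dead,v1) N0.N2=(alive,v0) N0.N3=(alive,v1) | N1.N0=(alive,v1) N1.N1=(dead,v1) N1.N2=(alive,v0) N1.N3=(alive,v1)

Answer: N0=alive,1 N1=dead,1 N2=alive,0 N3=alive,1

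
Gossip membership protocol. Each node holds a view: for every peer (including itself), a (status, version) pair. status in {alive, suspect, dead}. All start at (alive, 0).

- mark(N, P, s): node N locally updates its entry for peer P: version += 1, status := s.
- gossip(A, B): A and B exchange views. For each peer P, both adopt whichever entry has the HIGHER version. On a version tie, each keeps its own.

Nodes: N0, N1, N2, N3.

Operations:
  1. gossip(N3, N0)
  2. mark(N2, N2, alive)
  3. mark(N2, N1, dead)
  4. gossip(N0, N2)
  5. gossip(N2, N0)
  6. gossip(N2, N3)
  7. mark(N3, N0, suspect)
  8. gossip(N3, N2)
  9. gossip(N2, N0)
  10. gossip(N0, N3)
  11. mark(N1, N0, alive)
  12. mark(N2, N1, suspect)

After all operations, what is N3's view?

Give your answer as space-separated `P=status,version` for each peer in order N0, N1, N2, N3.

Op 1: gossip N3<->N0 -> N3.N0=(alive,v0) N3.N1=(alive,v0) N3.N2=(alive,v0) N3.N3=(alive,v0) | N0.N0=(alive,v0) N0.N1=(alive,v0) N0.N2=(alive,v0) N0.N3=(alive,v0)
Op 2: N2 marks N2=alive -> (alive,v1)
Op 3: N2 marks N1=dead -> (dead,v1)
Op 4: gossip N0<->N2 -> N0.N0=(alive,v0) N0.N1=(dead,v1) N0.N2=(alive,v1) N0.N3=(alive,v0) | N2.N0=(alive,v0) N2.N1=(dead,v1) N2.N2=(alive,v1) N2.N3=(alive,v0)
Op 5: gossip N2<->N0 -> N2.N0=(alive,v0) N2.N1=(dead,v1) N2.N2=(alive,v1) N2.N3=(alive,v0) | N0.N0=(alive,v0) N0.N1=(dead,v1) N0.N2=(alive,v1) N0.N3=(alive,v0)
Op 6: gossip N2<->N3 -> N2.N0=(alive,v0) N2.N1=(dead,v1) N2.N2=(alive,v1) N2.N3=(alive,v0) | N3.N0=(alive,v0) N3.N1=(dead,v1) N3.N2=(alive,v1) N3.N3=(alive,v0)
Op 7: N3 marks N0=suspect -> (suspect,v1)
Op 8: gossip N3<->N2 -> N3.N0=(suspect,v1) N3.N1=(dead,v1) N3.N2=(alive,v1) N3.N3=(alive,v0) | N2.N0=(suspect,v1) N2.N1=(dead,v1) N2.N2=(alive,v1) N2.N3=(alive,v0)
Op 9: gossip N2<->N0 -> N2.N0=(suspect,v1) N2.N1=(dead,v1) N2.N2=(alive,v1) N2.N3=(alive,v0) | N0.N0=(suspect,v1) N0.N1=(dead,v1) N0.N2=(alive,v1) N0.N3=(alive,v0)
Op 10: gossip N0<->N3 -> N0.N0=(suspect,v1) N0.N1=(dead,v1) N0.N2=(alive,v1) N0.N3=(alive,v0) | N3.N0=(suspect,v1) N3.N1=(dead,v1) N3.N2=(alive,v1) N3.N3=(alive,v0)
Op 11: N1 marks N0=alive -> (alive,v1)
Op 12: N2 marks N1=suspect -> (suspect,v2)

Answer: N0=suspect,1 N1=dead,1 N2=alive,1 N3=alive,0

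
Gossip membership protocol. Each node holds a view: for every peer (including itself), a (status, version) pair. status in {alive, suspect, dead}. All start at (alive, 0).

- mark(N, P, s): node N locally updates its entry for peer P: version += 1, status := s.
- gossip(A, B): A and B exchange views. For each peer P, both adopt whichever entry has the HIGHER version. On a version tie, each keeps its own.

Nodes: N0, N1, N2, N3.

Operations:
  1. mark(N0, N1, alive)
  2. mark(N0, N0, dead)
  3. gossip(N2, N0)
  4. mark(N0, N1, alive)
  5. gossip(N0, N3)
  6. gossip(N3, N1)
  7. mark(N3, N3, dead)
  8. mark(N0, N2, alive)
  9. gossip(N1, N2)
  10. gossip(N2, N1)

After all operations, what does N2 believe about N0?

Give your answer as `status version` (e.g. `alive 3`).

Op 1: N0 marks N1=alive -> (alive,v1)
Op 2: N0 marks N0=dead -> (dead,v1)
Op 3: gossip N2<->N0 -> N2.N0=(dead,v1) N2.N1=(alive,v1) N2.N2=(alive,v0) N2.N3=(alive,v0) | N0.N0=(dead,v1) N0.N1=(alive,v1) N0.N2=(alive,v0) N0.N3=(alive,v0)
Op 4: N0 marks N1=alive -> (alive,v2)
Op 5: gossip N0<->N3 -> N0.N0=(dead,v1) N0.N1=(alive,v2) N0.N2=(alive,v0) N0.N3=(alive,v0) | N3.N0=(dead,v1) N3.N1=(alive,v2) N3.N2=(alive,v0) N3.N3=(alive,v0)
Op 6: gossip N3<->N1 -> N3.N0=(dead,v1) N3.N1=(alive,v2) N3.N2=(alive,v0) N3.N3=(alive,v0) | N1.N0=(dead,v1) N1.N1=(alive,v2) N1.N2=(alive,v0) N1.N3=(alive,v0)
Op 7: N3 marks N3=dead -> (dead,v1)
Op 8: N0 marks N2=alive -> (alive,v1)
Op 9: gossip N1<->N2 -> N1.N0=(dead,v1) N1.N1=(alive,v2) N1.N2=(alive,v0) N1.N3=(alive,v0) | N2.N0=(dead,v1) N2.N1=(alive,v2) N2.N2=(alive,v0) N2.N3=(alive,v0)
Op 10: gossip N2<->N1 -> N2.N0=(dead,v1) N2.N1=(alive,v2) N2.N2=(alive,v0) N2.N3=(alive,v0) | N1.N0=(dead,v1) N1.N1=(alive,v2) N1.N2=(alive,v0) N1.N3=(alive,v0)

Answer: dead 1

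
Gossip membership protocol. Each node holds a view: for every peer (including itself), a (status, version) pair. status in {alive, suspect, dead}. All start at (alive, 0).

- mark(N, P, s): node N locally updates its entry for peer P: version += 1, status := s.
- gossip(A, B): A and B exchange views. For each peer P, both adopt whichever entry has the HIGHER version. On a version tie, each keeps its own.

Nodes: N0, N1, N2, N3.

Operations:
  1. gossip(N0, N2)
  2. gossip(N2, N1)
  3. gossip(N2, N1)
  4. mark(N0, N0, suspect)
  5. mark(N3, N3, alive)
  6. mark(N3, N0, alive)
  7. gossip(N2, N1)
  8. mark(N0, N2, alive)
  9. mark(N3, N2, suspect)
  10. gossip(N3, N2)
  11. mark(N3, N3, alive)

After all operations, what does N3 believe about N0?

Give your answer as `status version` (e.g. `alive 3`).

Op 1: gossip N0<->N2 -> N0.N0=(alive,v0) N0.N1=(alive,v0) N0.N2=(alive,v0) N0.N3=(alive,v0) | N2.N0=(alive,v0) N2.N1=(alive,v0) N2.N2=(alive,v0) N2.N3=(alive,v0)
Op 2: gossip N2<->N1 -> N2.N0=(alive,v0) N2.N1=(alive,v0) N2.N2=(alive,v0) N2.N3=(alive,v0) | N1.N0=(alive,v0) N1.N1=(alive,v0) N1.N2=(alive,v0) N1.N3=(alive,v0)
Op 3: gossip N2<->N1 -> N2.N0=(alive,v0) N2.N1=(alive,v0) N2.N2=(alive,v0) N2.N3=(alive,v0) | N1.N0=(alive,v0) N1.N1=(alive,v0) N1.N2=(alive,v0) N1.N3=(alive,v0)
Op 4: N0 marks N0=suspect -> (suspect,v1)
Op 5: N3 marks N3=alive -> (alive,v1)
Op 6: N3 marks N0=alive -> (alive,v1)
Op 7: gossip N2<->N1 -> N2.N0=(alive,v0) N2.N1=(alive,v0) N2.N2=(alive,v0) N2.N3=(alive,v0) | N1.N0=(alive,v0) N1.N1=(alive,v0) N1.N2=(alive,v0) N1.N3=(alive,v0)
Op 8: N0 marks N2=alive -> (alive,v1)
Op 9: N3 marks N2=suspect -> (suspect,v1)
Op 10: gossip N3<->N2 -> N3.N0=(alive,v1) N3.N1=(alive,v0) N3.N2=(suspect,v1) N3.N3=(alive,v1) | N2.N0=(alive,v1) N2.N1=(alive,v0) N2.N2=(suspect,v1) N2.N3=(alive,v1)
Op 11: N3 marks N3=alive -> (alive,v2)

Answer: alive 1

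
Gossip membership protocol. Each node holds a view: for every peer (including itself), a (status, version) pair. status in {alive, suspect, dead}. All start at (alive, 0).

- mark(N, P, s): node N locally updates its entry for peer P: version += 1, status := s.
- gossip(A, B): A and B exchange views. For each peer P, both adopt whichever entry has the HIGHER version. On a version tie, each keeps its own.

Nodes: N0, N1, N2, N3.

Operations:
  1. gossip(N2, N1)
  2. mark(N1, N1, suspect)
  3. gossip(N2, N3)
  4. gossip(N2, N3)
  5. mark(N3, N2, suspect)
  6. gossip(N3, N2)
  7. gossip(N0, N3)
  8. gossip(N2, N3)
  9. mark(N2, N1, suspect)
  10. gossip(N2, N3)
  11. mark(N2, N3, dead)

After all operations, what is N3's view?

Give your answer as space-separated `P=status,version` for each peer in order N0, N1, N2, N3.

Op 1: gossip N2<->N1 -> N2.N0=(alive,v0) N2.N1=(alive,v0) N2.N2=(alive,v0) N2.N3=(alive,v0) | N1.N0=(alive,v0) N1.N1=(alive,v0) N1.N2=(alive,v0) N1.N3=(alive,v0)
Op 2: N1 marks N1=suspect -> (suspect,v1)
Op 3: gossip N2<->N3 -> N2.N0=(alive,v0) N2.N1=(alive,v0) N2.N2=(alive,v0) N2.N3=(alive,v0) | N3.N0=(alive,v0) N3.N1=(alive,v0) N3.N2=(alive,v0) N3.N3=(alive,v0)
Op 4: gossip N2<->N3 -> N2.N0=(alive,v0) N2.N1=(alive,v0) N2.N2=(alive,v0) N2.N3=(alive,v0) | N3.N0=(alive,v0) N3.N1=(alive,v0) N3.N2=(alive,v0) N3.N3=(alive,v0)
Op 5: N3 marks N2=suspect -> (suspect,v1)
Op 6: gossip N3<->N2 -> N3.N0=(alive,v0) N3.N1=(alive,v0) N3.N2=(suspect,v1) N3.N3=(alive,v0) | N2.N0=(alive,v0) N2.N1=(alive,v0) N2.N2=(suspect,v1) N2.N3=(alive,v0)
Op 7: gossip N0<->N3 -> N0.N0=(alive,v0) N0.N1=(alive,v0) N0.N2=(suspect,v1) N0.N3=(alive,v0) | N3.N0=(alive,v0) N3.N1=(alive,v0) N3.N2=(suspect,v1) N3.N3=(alive,v0)
Op 8: gossip N2<->N3 -> N2.N0=(alive,v0) N2.N1=(alive,v0) N2.N2=(suspect,v1) N2.N3=(alive,v0) | N3.N0=(alive,v0) N3.N1=(alive,v0) N3.N2=(suspect,v1) N3.N3=(alive,v0)
Op 9: N2 marks N1=suspect -> (suspect,v1)
Op 10: gossip N2<->N3 -> N2.N0=(alive,v0) N2.N1=(suspect,v1) N2.N2=(suspect,v1) N2.N3=(alive,v0) | N3.N0=(alive,v0) N3.N1=(suspect,v1) N3.N2=(suspect,v1) N3.N3=(alive,v0)
Op 11: N2 marks N3=dead -> (dead,v1)

Answer: N0=alive,0 N1=suspect,1 N2=suspect,1 N3=alive,0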